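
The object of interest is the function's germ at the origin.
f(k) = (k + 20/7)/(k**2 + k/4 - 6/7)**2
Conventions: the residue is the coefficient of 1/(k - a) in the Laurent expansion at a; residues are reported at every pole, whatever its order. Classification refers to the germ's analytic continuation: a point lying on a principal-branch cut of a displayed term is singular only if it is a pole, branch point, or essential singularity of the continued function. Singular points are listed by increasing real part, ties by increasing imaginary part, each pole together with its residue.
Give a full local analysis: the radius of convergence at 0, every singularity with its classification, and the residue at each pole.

Denominator factor (k**2 + k/4 - 6/7)^2: discriminant 391/112, real irrational roots -1/8 + (1/56)*sqrt(2737) and -1/8 - (1/56)*sqrt(2737); poles of order 2, moduli -1/8 + (1/56)*sqrt(2737) and 1/8 + (1/56)*sqrt(2737).
The radius of convergence is the smallest modulus among the singular points: -1/8 + (1/56)*sqrt(2737).
The factor k**2 + k/4 - 6/7 splits as (k - a)(k - a') with a = -1/8 - (1/56)*sqrt(2737), a' = -1/8 + (1/56)*sqrt(2737). At the order-2 pole a set g(k) = (k - a)^2*f(k) = [k + 20/7] / (k - a')^2.
Order-2 pole: residue = g'(a); g'(-1/8 - (1/56)*sqrt(2737)) = (144/8993)*sqrt(2737), so the residue is (144/8993)*sqrt(2737).
The factor k**2 + k/4 - 6/7 splits as (k - a)(k - a') with a = -1/8 + (1/56)*sqrt(2737), a' = -1/8 - (1/56)*sqrt(2737). At the order-2 pole a set g(k) = (k - a)^2*f(k) = [k + 20/7] / (k - a')^2.
Order-2 pole: residue = g'(a); g'(-1/8 + (1/56)*sqrt(2737)) = -(144/8993)*sqrt(2737), so the residue is -(144/8993)*sqrt(2737).
List the singular points by increasing real part (a conjugate pair: the negative imaginary part first).

Radius of convergence at 0: -1/8 + (1/56)*sqrt(2737).
At -1/8 - (1/56)*sqrt(2737): a pole of order 2; residue (144/8993)*sqrt(2737).
At -1/8 + (1/56)*sqrt(2737): a pole of order 2; residue -(144/8993)*sqrt(2737).


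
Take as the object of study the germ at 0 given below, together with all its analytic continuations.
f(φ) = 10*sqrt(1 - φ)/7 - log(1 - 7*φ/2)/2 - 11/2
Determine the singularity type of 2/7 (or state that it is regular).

The point is a logarithmic branch point.

The term (-1/2)*log(1 - φ/(2/7)) has argument 1 - 2/7/(2/7) = 0 at 2/7: a logarithmic (infinitely-sheeted) branch point; the remaining terms are analytic or single-valued there.


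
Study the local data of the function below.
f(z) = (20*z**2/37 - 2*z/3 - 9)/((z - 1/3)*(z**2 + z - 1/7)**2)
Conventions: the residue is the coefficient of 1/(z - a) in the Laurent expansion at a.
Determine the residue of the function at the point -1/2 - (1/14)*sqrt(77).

The factor z**2 + z - 1/7 splits as (z - a)(z - a') with a = -1/2 - (1/14)*sqrt(77), a' = -1/2 + (1/14)*sqrt(77). At the order-2 pole a set g(z) = (z - a)^2*f(z) = [(20*z**2/37 - 2*z/3 - 9)/(z - 1/3)] / (z - a')^2.
Order-2 pole: residue = g'(a); g'(-1/2 - (1/14)*sqrt(77)) = 1345491/26714 - (15482089/3232394)*sqrt(77), so the residue is 1345491/26714 - (15482089/3232394)*sqrt(77).

The residue is 1345491/26714 - (15482089/3232394)*sqrt(77).


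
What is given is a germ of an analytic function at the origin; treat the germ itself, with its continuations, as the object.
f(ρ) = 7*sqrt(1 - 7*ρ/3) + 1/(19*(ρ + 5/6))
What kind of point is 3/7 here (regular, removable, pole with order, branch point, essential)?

The term (7)*sqrt(1 - ρ/(3/7)) has argument 1 - 3/7/(3/7) = 0 at 3/7: a square-root (algebraic, two-sheeted) branch point; the remaining terms are analytic or single-valued there.

The point is an algebraic (square-root) branch point.


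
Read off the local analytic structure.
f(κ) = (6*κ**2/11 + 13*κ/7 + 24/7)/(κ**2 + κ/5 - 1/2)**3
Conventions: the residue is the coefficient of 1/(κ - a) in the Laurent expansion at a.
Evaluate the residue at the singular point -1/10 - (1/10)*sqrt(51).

The factor κ**2 + κ/5 - 1/2 splits as (κ - a)(κ - a') with a = -1/10 - (1/10)*sqrt(51), a' = -1/10 + (1/10)*sqrt(51). At the order-3 pole a set g(κ) = (κ - a)^3*f(κ) = [6*κ**2/11 + 13*κ/7 + 24/7] / (κ - a')^3.
Order-3 pole: residue = g''(a)/2; g''(-1/10 - (1/10)*sqrt(51)) = -(3037250/3404709)*sqrt(51), so the residue is -(1518625/3404709)*sqrt(51).

The residue is -(1518625/3404709)*sqrt(51).


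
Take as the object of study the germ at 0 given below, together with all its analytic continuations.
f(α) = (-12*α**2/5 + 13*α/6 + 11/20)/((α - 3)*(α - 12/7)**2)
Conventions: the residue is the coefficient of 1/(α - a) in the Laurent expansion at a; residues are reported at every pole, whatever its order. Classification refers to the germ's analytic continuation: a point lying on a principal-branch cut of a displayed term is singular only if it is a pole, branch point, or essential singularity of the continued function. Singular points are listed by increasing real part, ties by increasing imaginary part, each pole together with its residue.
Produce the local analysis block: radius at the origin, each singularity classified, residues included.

Denominator factor (α - 3): pole of order 1 at 3, modulus 3.
Denominator factor (α - 12/7)^2: pole of order 2 at 12/7, modulus 12/7.
The radius of convergence is the smallest modulus among the singular points: 12/7.
At the order-2 pole 12/7 set g(α) = (α - (12/7))^2*f(α) = (-12*α**2/5 + 13*α/6 + 11/20)/(α - 3).
Order-2 pole: residue = g'(a); g'(12/7) = 3457/540, so the residue is 3457/540.
At the order-1 pole 3 set g(α) = (α - (3))*f(α) = (-12*α**2/5 + 13*α/6 + 11/20)/(α - 12/7)**2.
Simple pole: residue = g(a) at a = 3, which is -4753/540.
List the singular points by increasing real part (a conjugate pair: the negative imaginary part first).

Radius of convergence at 0: 12/7.
At 12/7: a pole of order 2; residue 3457/540.
At 3: a pole of order 1; residue -4753/540.


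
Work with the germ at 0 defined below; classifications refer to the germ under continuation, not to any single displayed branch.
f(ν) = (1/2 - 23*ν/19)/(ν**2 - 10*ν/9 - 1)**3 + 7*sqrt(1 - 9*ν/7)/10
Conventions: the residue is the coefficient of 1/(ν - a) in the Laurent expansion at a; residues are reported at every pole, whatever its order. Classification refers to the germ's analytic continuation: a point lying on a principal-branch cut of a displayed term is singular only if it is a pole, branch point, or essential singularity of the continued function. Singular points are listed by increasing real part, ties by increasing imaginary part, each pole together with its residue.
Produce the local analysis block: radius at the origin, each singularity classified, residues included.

Radius of convergence at 0: -5/9 + (1/9)*sqrt(106).
At 5/9 - (1/9)*sqrt(106): a pole of order 3; residue (1161297/724137728)*sqrt(106).
At 7/9: an algebraic (square-root) branch point.
At 5/9 + (1/9)*sqrt(106): a pole of order 3; residue -(1161297/724137728)*sqrt(106).

Denominator factor (ν**2 - 10*ν/9 - 1)^3: discriminant 424/81, real irrational roots 5/9 + (1/9)*sqrt(106) and 5/9 - (1/9)*sqrt(106); poles of order 3, moduli 5/9 + (1/9)*sqrt(106) and -5/9 + (1/9)*sqrt(106).
Branch term (7/10)*sqrt(1 - ν/(7/9)): its argument vanishes at ν = 7/9, a square-root branch point, modulus 7/9.
The radius of convergence is the smallest modulus among the singular points: -5/9 + (1/9)*sqrt(106).
The branch term is analytic at 5/9 - (1/9)*sqrt(106) and contributes nothing to the residue; only the rational part matters.
The factor ν**2 - 10*ν/9 - 1 splits as (ν - a)(ν - a') with a = 5/9 - (1/9)*sqrt(106), a' = 5/9 + (1/9)*sqrt(106). At the order-3 pole a set g(ν) = (ν - a)^3*(rational part) = [1/2 - 23*ν/19] / (ν - a')^3.
Order-3 pole: residue = g''(a)/2; g''(5/9 - (1/9)*sqrt(106)) = (1161297/362068864)*sqrt(106), so the residue is (1161297/724137728)*sqrt(106).
The branch term is analytic at 5/9 + (1/9)*sqrt(106) and contributes nothing to the residue; only the rational part matters.
The factor ν**2 - 10*ν/9 - 1 splits as (ν - a)(ν - a') with a = 5/9 + (1/9)*sqrt(106), a' = 5/9 - (1/9)*sqrt(106). At the order-3 pole a set g(ν) = (ν - a)^3*(rational part) = [1/2 - 23*ν/19] / (ν - a')^3.
Order-3 pole: residue = g''(a)/2; g''(5/9 + (1/9)*sqrt(106)) = -(1161297/362068864)*sqrt(106), so the residue is -(1161297/724137728)*sqrt(106).
List the singular points by increasing real part (a conjugate pair: the negative imaginary part first).


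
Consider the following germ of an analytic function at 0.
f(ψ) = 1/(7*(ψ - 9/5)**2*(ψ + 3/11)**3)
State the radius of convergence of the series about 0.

The radius of convergence is 3/11.

Denominator factor (ψ + 3/11)^3: pole of order 3 at -3/11, modulus 3/11.
Denominator factor (ψ - 9/5)^2: pole of order 2 at 9/5, modulus 9/5.
The radius of convergence is the smallest modulus among the singular points: 3/11.


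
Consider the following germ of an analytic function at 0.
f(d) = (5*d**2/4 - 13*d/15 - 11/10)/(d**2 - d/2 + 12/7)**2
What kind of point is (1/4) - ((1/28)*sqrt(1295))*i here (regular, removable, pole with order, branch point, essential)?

The denominator factor d**2 - d/2 + 12/7 vanishes at (1/4) - ((1/28)*sqrt(1295))*i and appears to the power 2; the numerator there equals (-11099/3360) + ((29/3360)*sqrt(1295))*i, nonzero, and no other factor vanishes.
Hence a pole whose order is the multiplicity, 2.

The point is a pole of order 2.


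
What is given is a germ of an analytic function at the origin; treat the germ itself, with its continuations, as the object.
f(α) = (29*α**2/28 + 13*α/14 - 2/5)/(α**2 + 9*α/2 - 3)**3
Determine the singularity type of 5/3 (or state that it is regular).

Denominator factors: α**2 + 9*α/2 - 3 = 131/18 at α = 5/3 — none vanishes.
So the germ continues analytically to 5/3.

The point is a regular point.


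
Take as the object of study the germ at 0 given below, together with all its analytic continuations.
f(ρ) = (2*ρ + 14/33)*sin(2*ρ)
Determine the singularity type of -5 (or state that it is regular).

The point is a regular point.

There is no denominator, hence no pole anywhere.
The factor sin(2*ρ) is entire.
So the germ continues analytically to -5.


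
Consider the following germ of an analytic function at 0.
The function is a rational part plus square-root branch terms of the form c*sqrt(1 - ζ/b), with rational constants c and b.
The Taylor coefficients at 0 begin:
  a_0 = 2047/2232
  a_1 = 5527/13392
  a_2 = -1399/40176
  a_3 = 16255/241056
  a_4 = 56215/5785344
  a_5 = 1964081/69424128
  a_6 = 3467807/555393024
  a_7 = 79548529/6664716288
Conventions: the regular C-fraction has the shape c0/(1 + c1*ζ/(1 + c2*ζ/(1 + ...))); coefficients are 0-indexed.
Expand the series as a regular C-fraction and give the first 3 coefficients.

Taylor coefficients (read off): a_0 = 2047/2232, a_1 = 5527/13392, a_2 = -1399/40176.
c0 = a_0 = 2047/2232. Peel one level at a time: if S = 1 + c*ζ/S' with S'(0) = 1, then c is the ζ-coefficient of S and S' = c*ζ/(S - 1).
S_1 = c0/f = 1 + (-5527/12282)*ζ + (12091745/50282508)*ζ^2 + ...; c1 = -5527/12282.
S_2 = c1*ζ/(S_1 - 1) = 1 + (12091745/22627538)*ζ + ...; c2 = 12091745/22627538.

The regular C-fraction coefficients are [2047/2232, -5527/12282, 12091745/22627538].


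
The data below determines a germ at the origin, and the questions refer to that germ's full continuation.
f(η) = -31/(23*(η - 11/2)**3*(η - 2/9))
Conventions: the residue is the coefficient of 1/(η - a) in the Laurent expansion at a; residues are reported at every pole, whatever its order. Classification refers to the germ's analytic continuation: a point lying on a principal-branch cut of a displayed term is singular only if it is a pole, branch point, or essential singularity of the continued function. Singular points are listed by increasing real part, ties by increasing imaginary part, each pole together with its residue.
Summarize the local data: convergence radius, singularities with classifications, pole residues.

Denominator factor (η - 11/2)^3: pole of order 3 at 11/2, modulus 11/2.
Denominator factor (η - 2/9): pole of order 1 at 2/9, modulus 2/9.
The radius of convergence is the smallest modulus among the singular points: 2/9.
At the order-1 pole 2/9 set g(η) = (η - (2/9))*f(η) = -31/(23*(η - 11/2)**3).
Simple pole: residue = g(a) at a = 2/9, which is 180792/19719625.
At the order-3 pole 11/2 set g(η) = (η - (11/2))^3*f(η) = -31/(23*(η - 2/9)).
Order-3 pole: residue = g''(a)/2; g''(11/2) = -361584/19719625, so the residue is -180792/19719625.
List the singular points by increasing real part (a conjugate pair: the negative imaginary part first).

Radius of convergence at 0: 2/9.
At 2/9: a pole of order 1; residue 180792/19719625.
At 11/2: a pole of order 3; residue -180792/19719625.


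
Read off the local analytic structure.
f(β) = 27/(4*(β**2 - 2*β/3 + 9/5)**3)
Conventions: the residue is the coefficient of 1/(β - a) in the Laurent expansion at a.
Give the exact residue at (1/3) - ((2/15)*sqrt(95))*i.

The residue is ((492075/14047232)*sqrt(95))*i.

The factor β**2 - 2*β/3 + 9/5 splits as (β - a)(β - a') with a = (1/3) - ((2/15)*sqrt(95))*i, a' = (1/3) + ((2/15)*sqrt(95))*i. At the order-3 pole a set g(β) = (β - a)^3*f(β) = [27/4] / (β - a')^3.
Order-3 pole: residue = g''(a)/2; g''((1/3) - ((2/15)*sqrt(95))*i) = ((492075/7023616)*sqrt(95))*i, so the residue is ((492075/14047232)*sqrt(95))*i.


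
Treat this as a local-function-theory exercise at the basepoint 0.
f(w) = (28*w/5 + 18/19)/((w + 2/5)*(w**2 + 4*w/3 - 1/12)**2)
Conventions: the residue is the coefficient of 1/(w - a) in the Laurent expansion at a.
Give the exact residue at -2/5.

At the order-1 pole -2/5 set g(w) = (w - (-2/5))*f(w) = (28*w/5 + 18/19)/(w**2 + 4*w/3 - 1/12)**2.
Simple pole: residue = g(a) at a = -2/5, which is -2210400/356611.

The residue is -2210400/356611.


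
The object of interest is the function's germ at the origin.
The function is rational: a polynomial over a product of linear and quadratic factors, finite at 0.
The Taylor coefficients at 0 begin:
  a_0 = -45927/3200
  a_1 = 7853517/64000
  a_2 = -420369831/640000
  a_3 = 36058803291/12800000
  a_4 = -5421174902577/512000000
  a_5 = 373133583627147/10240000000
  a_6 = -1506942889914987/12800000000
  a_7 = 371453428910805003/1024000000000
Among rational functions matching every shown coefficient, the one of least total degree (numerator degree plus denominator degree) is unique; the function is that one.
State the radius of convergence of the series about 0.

The radius of convergence is 4/9.

No rational of total degree below 4 reproduces all 8 coefficients; solving the [0/4] Pade equations on them gives f(ν) = -7/(10*(ν + 4/9)**3*(ν + 5/9)), whose expansion matches every shown term.
Denominator factor (ν + 5/9): pole of order 1 at -5/9, modulus 5/9.
Denominator factor (ν + 4/9)^3: pole of order 3 at -4/9, modulus 4/9.
The radius of convergence is the smallest modulus among the singular points: 4/9.


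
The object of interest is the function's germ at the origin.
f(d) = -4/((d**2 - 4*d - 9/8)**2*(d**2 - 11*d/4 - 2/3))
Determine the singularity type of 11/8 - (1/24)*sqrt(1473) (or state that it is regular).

The point is a pole of order 1.

The denominator factor d**2 - 11*d/4 - 2/3 vanishes at 11/8 - (1/24)*sqrt(1473) and appears to the power 1; the numerator there equals -4, nonzero, and no other factor vanishes.
Hence a pole whose order is the multiplicity, 1.


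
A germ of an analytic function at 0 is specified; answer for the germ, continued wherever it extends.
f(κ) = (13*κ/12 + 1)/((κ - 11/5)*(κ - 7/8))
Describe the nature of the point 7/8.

The point is a pole of order 1.

The denominator factor κ - 7/8 vanishes at 7/8 and appears to the power 1; the numerator there equals 187/96, nonzero, and no other factor vanishes.
Hence a pole whose order is the multiplicity, 1.


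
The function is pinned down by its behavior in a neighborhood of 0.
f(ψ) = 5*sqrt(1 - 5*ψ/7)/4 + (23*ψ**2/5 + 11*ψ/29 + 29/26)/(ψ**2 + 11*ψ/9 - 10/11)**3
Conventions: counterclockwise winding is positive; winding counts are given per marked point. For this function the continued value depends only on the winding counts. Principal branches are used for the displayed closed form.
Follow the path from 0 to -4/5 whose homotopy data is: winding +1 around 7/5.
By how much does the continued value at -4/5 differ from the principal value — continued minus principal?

The rational part is single-valued and drops out of the difference; each branch term changes only by its own monodromy.
(5/4)*sqrt(1 - ψ/(7/5)): winding +1 is odd, the square root flips sign, contributing -2*(5/4)*sqrt(1 - (-4/5)/(7/5)) = -2*(5/4)*sqrt(11/7) = -(5/14)*sqrt(77).
Summing the contributions at ψ = -4/5 gives -(5/14)*sqrt(77).

Continued minus principal equals -(5/14)*sqrt(77).


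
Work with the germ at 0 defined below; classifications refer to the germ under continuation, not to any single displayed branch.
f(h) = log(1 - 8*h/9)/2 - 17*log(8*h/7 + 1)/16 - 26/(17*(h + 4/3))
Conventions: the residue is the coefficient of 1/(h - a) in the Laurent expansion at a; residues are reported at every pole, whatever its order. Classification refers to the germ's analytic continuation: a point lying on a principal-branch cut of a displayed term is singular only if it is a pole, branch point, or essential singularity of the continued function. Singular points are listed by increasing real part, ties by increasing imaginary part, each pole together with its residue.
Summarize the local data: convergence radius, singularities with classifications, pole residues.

Radius of convergence at 0: 7/8.
At -4/3: a pole of order 1; residue -26/17.
At -7/8: a logarithmic branch point.
At 9/8: a logarithmic branch point.

Denominator factor (h + 4/3): pole of order 1 at -4/3, modulus 4/3.
Branch term (-17/16)*log(1 - h/(-7/8)): its argument vanishes at h = -7/8, a logarithmic branch point, modulus 7/8.
Branch term (1/2)*log(1 - h/(9/8)): its argument vanishes at h = 9/8, a logarithmic branch point, modulus 9/8.
The radius of convergence is the smallest modulus among the singular points: 7/8.
The branch terms are analytic at -4/3 and contribute nothing to the residue; only the rational part matters.
At the order-1 pole -4/3 set g(h) = (h - (-4/3))*(rational part) = -26/17.
Simple pole: residue = g(a) at a = -4/3, which is -26/17.
List the singular points by increasing real part (a conjugate pair: the negative imaginary part first).


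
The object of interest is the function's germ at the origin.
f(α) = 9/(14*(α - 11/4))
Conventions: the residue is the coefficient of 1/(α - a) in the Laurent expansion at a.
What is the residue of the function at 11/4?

At the order-1 pole 11/4 set g(α) = (α - (11/4))*f(α) = 9/14.
Simple pole: residue = g(a) at a = 11/4, which is 9/14.

The residue is 9/14.


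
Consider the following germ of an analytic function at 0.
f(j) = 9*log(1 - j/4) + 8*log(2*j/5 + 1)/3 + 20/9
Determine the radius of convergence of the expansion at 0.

Branch term (9)*log(1 - j/(4)): its argument vanishes at j = 4, a logarithmic branch point, modulus 4.
Branch term (8/3)*log(1 - j/(-5/2)): its argument vanishes at j = -5/2, a logarithmic branch point, modulus 5/2.
The radius of convergence is the smallest modulus among the singular points: 5/2.

The radius of convergence is 5/2.


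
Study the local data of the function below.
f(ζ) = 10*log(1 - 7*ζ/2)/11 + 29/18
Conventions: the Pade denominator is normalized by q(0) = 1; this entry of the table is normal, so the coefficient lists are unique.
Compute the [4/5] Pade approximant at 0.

Taylor coefficients needed (expand at 0): a_0 = 29/18, a_1 = -35/11, a_2 = -245/44, a_3 = -1715/132, a_4 = -12005/352, a_5 = -16807/176, a_6 = -588245/2112, a_7 = -588245/704, a_8 = -28824005/11264, a_9 = -201768035/25344.
Write the denominator as Q(ζ) = 1 + q1*ζ + q2*ζ^2 + q3*ζ^3 + q4*ζ^4 + q5*ζ^5. Requiring Q*f - P = O(ζ^10) with deg P <= 4 kills the coefficients of ζ^5..ζ^9 in Q*f:
  ζ^5: a_5 + q1*a_4 + q2*a_3 + q3*a_2 + q4*a_1 + q5*a_0 = 0, i.e. -16807/176 + (-12005/352)*q1 + (-1715/132)*q2 + (-245/44)*q3 + (-35/11)*q4 + (29/18)*q5 = 0.
  ζ^6: a_6 + q1*a_5 + q2*a_4 + q3*a_3 + q4*a_2 + q5*a_1 = 0, i.e. -588245/2112 + (-16807/176)*q1 + (-12005/352)*q2 + (-1715/132)*q3 + (-245/44)*q4 + (-35/11)*q5 = 0.
  ζ^7: a_7 + q1*a_6 + q2*a_5 + q3*a_4 + q4*a_3 + q5*a_2 = 0, i.e. -588245/704 + (-588245/2112)*q1 + (-16807/176)*q2 + (-12005/352)*q3 + (-1715/132)*q4 + (-245/44)*q5 = 0.
  ζ^8: a_8 + q1*a_7 + q2*a_6 + q3*a_5 + q4*a_4 + q5*a_3 = 0, i.e. -28824005/11264 + (-588245/704)*q1 + (-588245/2112)*q2 + (-16807/176)*q3 + (-12005/352)*q4 + (-1715/132)*q5 = 0.
  ζ^9: a_9 + q1*a_8 + q2*a_7 + q3*a_6 + q4*a_5 + q5*a_4 = 0, i.e. -201768035/25344 + (-28824005/11264)*q1 + (-588245/704)*q2 + (-588245/2112)*q3 + (-16807/176)*q4 + (-12005/352)*q5 = 0.
Solving this linear system: q1 = -74200/9621, q2 = 256025/12828, q3 = -248675/12828, q4 = 1586375/307872, q5 = 2401/17104.
The numerator is Q*f truncated at degree 4: P0 = a_0 = 29/18; P1 = a_1 + q1*a_0 = -14865515/952479; P2 = a_2 + q1*a_1 + q2*a_0 = 129857105/2539944; P3 = a_3 + q1*a_2 + q2*a_1 + q3*a_0 = -164549105/2539944; P4 = a_4 + q1*a_3 + q2*a_2 + q3*a_1 + q4*a_0 = 1520740235/60958656.

The Pade approximant has numerator coefficients [29/18, -14865515/952479, 129857105/2539944, -164549105/2539944, 1520740235/60958656]; denominator coefficients [1, -74200/9621, 256025/12828, -248675/12828, 1586375/307872, 2401/17104].


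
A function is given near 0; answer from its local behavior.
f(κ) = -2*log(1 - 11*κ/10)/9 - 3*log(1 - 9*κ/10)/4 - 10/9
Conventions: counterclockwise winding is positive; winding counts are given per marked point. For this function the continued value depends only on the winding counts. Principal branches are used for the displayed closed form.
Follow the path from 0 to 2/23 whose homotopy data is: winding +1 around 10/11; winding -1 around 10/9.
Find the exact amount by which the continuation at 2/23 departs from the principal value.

Continued minus principal equals (19/18)*pi*i.

The rational part is single-valued and drops out of the difference; each branch term changes only by its own monodromy.
(-3/4)*log(1 - κ/(10/9)): each positive loop around 10/9 adds 2*pi*i to the log, so winding -1 contributes (-3/4)*(-1)*2*pi*i = (3/2)*pi*i.
(-2/9)*log(1 - κ/(10/11)): each positive loop around 10/11 adds 2*pi*i to the log, so winding +1 contributes (-2/9)*(1)*2*pi*i = -(4/9)*pi*i.
Summing the contributions at κ = 2/23 gives (19/18)*pi*i.


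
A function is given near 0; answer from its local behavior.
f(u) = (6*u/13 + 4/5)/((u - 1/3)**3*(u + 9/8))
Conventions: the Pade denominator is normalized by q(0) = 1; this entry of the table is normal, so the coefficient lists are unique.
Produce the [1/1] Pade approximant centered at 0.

Taylor coefficients needed (expand at 0): a_0 = -96/5, a_1 = -32528/195, a_2 = -346864/351.
Write the denominator as Q(u) = 1 + q1*u. Requiring Q*f - P = O(u^3) with deg P <= 1 kills the coefficients of u^2..u^2 in Q*f:
  u^2: a_2 + q1*a_1 = 0, i.e. -346864/351 + (-32528/195)*q1 = 0.
Solving this linear system: q1 = -5705/963.
The numerator is Q*f truncated at degree 1: P0 = a_0 = -96/5; P1 = a_1 + q1*a_0 = -369072/6955.

The Pade approximant has numerator coefficients [-96/5, -369072/6955]; denominator coefficients [1, -5705/963].


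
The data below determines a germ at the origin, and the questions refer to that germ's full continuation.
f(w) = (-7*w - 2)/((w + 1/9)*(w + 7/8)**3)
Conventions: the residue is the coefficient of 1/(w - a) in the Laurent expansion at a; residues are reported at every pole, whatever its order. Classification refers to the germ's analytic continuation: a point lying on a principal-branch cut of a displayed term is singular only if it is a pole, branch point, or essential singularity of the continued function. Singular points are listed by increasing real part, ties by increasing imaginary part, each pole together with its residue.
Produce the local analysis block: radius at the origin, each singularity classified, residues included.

Radius of convergence at 0: 1/9.
At -7/8: a pole of order 3; residue 41472/15125.
At -1/9: a pole of order 1; residue -41472/15125.

Denominator factor (w + 1/9): pole of order 1 at -1/9, modulus 1/9.
Denominator factor (w + 7/8)^3: pole of order 3 at -7/8, modulus 7/8.
The radius of convergence is the smallest modulus among the singular points: 1/9.
At the order-3 pole -7/8 set g(w) = (w - (-7/8))^3*f(w) = (-7*w - 2)/(w + 1/9).
Order-3 pole: residue = g''(a)/2; g''(-7/8) = 82944/15125, so the residue is 41472/15125.
At the order-1 pole -1/9 set g(w) = (w - (-1/9))*f(w) = (-7*w - 2)/(w + 7/8)**3.
Simple pole: residue = g(a) at a = -1/9, which is -41472/15125.
List the singular points by increasing real part (a conjugate pair: the negative imaginary part first).


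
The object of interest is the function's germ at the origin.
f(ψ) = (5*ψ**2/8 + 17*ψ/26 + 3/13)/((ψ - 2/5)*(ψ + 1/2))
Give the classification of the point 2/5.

The point is a pole of order 1.

The denominator factor ψ - 2/5 vanishes at 2/5 and appears to the power 1; the numerator there equals 77/130, nonzero, and no other factor vanishes.
Hence a pole whose order is the multiplicity, 1.


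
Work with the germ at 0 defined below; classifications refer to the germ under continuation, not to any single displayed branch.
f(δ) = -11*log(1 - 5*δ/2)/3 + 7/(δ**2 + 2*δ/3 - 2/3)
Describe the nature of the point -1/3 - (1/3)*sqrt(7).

The point is a pole of order 1.

The denominator factor δ**2 + 2*δ/3 - 2/3 vanishes at -1/3 - (1/3)*sqrt(7) and appears to the power 1; the numerator there equals 7, nonzero, and no other factor vanishes.
The branch terms are analytic at this point.
Hence a pole whose order is the multiplicity, 1.


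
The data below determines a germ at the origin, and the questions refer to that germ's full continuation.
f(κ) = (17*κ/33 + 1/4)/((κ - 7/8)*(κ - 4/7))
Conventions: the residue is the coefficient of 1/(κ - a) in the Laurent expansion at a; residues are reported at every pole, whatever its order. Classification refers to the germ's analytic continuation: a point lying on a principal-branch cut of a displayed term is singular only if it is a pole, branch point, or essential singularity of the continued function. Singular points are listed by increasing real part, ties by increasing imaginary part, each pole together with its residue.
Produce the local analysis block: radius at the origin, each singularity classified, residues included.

Radius of convergence at 0: 4/7.
At 4/7: a pole of order 1; residue -1006/561.
At 7/8: a pole of order 1; residue 1295/561.

Denominator factor (κ - 7/8): pole of order 1 at 7/8, modulus 7/8.
Denominator factor (κ - 4/7): pole of order 1 at 4/7, modulus 4/7.
The radius of convergence is the smallest modulus among the singular points: 4/7.
At the order-1 pole 4/7 set g(κ) = (κ - (4/7))*f(κ) = (17*κ/33 + 1/4)/(κ - 7/8).
Simple pole: residue = g(a) at a = 4/7, which is -1006/561.
At the order-1 pole 7/8 set g(κ) = (κ - (7/8))*f(κ) = (17*κ/33 + 1/4)/(κ - 4/7).
Simple pole: residue = g(a) at a = 7/8, which is 1295/561.
List the singular points by increasing real part (a conjugate pair: the negative imaginary part first).


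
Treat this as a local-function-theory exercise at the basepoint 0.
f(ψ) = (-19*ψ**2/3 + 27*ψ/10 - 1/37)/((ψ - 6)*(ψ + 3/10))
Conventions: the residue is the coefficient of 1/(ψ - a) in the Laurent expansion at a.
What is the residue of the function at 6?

At the order-1 pole 6 set g(ψ) = (ψ - (6))*f(ψ) = (-19*ψ**2/3 + 27*ψ/10 - 1/37)/(ψ + 3/10).
Simple pole: residue = g(a) at a = 6, which is -78376/2331.

The residue is -78376/2331.


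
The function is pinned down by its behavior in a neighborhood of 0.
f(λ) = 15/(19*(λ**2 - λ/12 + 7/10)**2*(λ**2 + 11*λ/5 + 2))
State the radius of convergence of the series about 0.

The radius of convergence is (1/10)*sqrt(70).

Denominator factor (λ**2 + 11*λ/5 + 2): discriminant -79/25, complex-conjugate roots (-11/10) + ((1/10)*sqrt(79))*i and (-11/10) - ((1/10)*sqrt(79))*i; poles of order 1, moduli sqrt(2) and sqrt(2).
Denominator factor (λ**2 - λ/12 + 7/10)^2: discriminant -2011/720, complex-conjugate roots (1/24) + ((1/120)*sqrt(10055))*i and (1/24) - ((1/120)*sqrt(10055))*i; poles of order 2, moduli (1/10)*sqrt(70) and (1/10)*sqrt(70).
The radius of convergence is the smallest modulus among the singular points: (1/10)*sqrt(70).


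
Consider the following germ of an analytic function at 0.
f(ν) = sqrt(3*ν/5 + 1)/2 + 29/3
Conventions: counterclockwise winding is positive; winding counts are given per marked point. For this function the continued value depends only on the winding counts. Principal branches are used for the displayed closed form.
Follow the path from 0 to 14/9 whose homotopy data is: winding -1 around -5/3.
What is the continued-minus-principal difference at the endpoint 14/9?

Continued minus principal equals -(1/15)*sqrt(435).

The rational part is single-valued and drops out of the difference; each branch term changes only by its own monodromy.
(1/2)*sqrt(1 - ν/(-5/3)): winding -1 is odd, the square root flips sign, contributing -2*(1/2)*sqrt(1 - (14/9)/(-5/3)) = -2*(1/2)*sqrt(29/15) = -(1/15)*sqrt(435).
Summing the contributions at ν = 14/9 gives -(1/15)*sqrt(435).


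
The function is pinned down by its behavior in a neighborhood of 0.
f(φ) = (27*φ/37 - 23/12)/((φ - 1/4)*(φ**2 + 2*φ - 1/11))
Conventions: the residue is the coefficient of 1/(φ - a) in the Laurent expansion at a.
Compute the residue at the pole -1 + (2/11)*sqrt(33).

The residue is 16940/9213 + (49073/110556)*sqrt(33).

The factor φ**2 + 2*φ - 1/11 splits as (φ - a)(φ - a') with a = -1 + (2/11)*sqrt(33), a' = -1 - (2/11)*sqrt(33). At the order-1 pole a set g(φ) = (φ - a)*f(φ) = [(27*φ/37 - 23/12)/(φ - 1/4)] / (φ - a').
Simple pole: residue = g(a) at a = -1 + (2/11)*sqrt(33), which is 16940/9213 + (49073/110556)*sqrt(33).


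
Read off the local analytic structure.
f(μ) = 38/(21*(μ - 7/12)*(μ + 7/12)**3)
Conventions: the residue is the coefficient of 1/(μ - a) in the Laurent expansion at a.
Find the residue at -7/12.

At the order-3 pole -7/12 set g(μ) = (μ - (-7/12))^3*f(μ) = 38/(21*(μ - 7/12)).
Order-3 pole: residue = g''(a)/2; g''(-7/12) = -5472/2401, so the residue is -2736/2401.

The residue is -2736/2401.


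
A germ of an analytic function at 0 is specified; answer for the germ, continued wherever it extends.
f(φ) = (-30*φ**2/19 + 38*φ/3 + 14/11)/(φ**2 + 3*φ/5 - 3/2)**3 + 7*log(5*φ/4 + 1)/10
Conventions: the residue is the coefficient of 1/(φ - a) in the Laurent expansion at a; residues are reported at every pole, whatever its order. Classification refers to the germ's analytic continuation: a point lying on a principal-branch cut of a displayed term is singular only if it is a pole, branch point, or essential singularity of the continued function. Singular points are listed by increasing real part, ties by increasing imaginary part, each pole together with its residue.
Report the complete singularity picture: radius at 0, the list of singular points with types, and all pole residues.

Denominator factor (φ**2 + 3*φ/5 - 3/2)^3: discriminant 159/25, real irrational roots -3/10 + (1/10)*sqrt(159) and -3/10 - (1/10)*sqrt(159); poles of order 3, moduli -3/10 + (1/10)*sqrt(159) and 3/10 + (1/10)*sqrt(159).
Branch term (7/10)*log(1 - φ/(-4/5)): its argument vanishes at φ = -4/5, a logarithmic branch point, modulus 4/5.
The radius of convergence is the smallest modulus among the singular points: 4/5.
The branch term is analytic at -3/10 - (1/10)*sqrt(159) and contributes nothing to the residue; only the rational part matters.
The factor φ**2 + 3*φ/5 - 3/2 splits as (φ - a)(φ - a') with a = -3/10 - (1/10)*sqrt(159), a' = -3/10 + (1/10)*sqrt(159). At the order-3 pole a set g(φ) = (φ - a)^3*(rational part) = [-30*φ**2/19 + 38*φ/3 + 14/11] / (φ - a')^3.
Order-3 pole: residue = g''(a)/2; g''(-3/10 - (1/10)*sqrt(159)) = (4787500/280037637)*sqrt(159), so the residue is (2393750/280037637)*sqrt(159).
The branch term is analytic at -3/10 + (1/10)*sqrt(159) and contributes nothing to the residue; only the rational part matters.
The factor φ**2 + 3*φ/5 - 3/2 splits as (φ - a)(φ - a') with a = -3/10 + (1/10)*sqrt(159), a' = -3/10 - (1/10)*sqrt(159). At the order-3 pole a set g(φ) = (φ - a)^3*(rational part) = [-30*φ**2/19 + 38*φ/3 + 14/11] / (φ - a')^3.
Order-3 pole: residue = g''(a)/2; g''(-3/10 + (1/10)*sqrt(159)) = -(4787500/280037637)*sqrt(159), so the residue is -(2393750/280037637)*sqrt(159).
List the singular points by increasing real part (a conjugate pair: the negative imaginary part first).

Radius of convergence at 0: 4/5.
At -3/10 - (1/10)*sqrt(159): a pole of order 3; residue (2393750/280037637)*sqrt(159).
At -4/5: a logarithmic branch point.
At -3/10 + (1/10)*sqrt(159): a pole of order 3; residue -(2393750/280037637)*sqrt(159).


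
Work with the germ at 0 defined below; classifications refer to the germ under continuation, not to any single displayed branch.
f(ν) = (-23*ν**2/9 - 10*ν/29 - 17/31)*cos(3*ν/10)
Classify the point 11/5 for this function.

The point is a regular point.

There is no denominator, hence no pole anywhere.
The factor cos(3*ν/10) is entire.
So the germ continues analytically to 11/5.


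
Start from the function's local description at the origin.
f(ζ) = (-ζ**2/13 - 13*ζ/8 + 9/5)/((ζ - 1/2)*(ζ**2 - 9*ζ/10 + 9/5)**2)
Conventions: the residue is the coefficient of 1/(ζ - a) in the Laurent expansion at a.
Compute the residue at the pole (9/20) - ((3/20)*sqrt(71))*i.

The residue is (-5035/26624) - ((3527695/134211584)*sqrt(71))*i.

The factor ζ**2 - 9*ζ/10 + 9/5 splits as (ζ - a)(ζ - a') with a = (9/20) - ((3/20)*sqrt(71))*i, a' = (9/20) + ((3/20)*sqrt(71))*i. At the order-2 pole a set g(ζ) = (ζ - a)^2*f(ζ) = [(-ζ**2/13 - 13*ζ/8 + 9/5)/(ζ - 1/2)] / (ζ - a')^2.
Order-2 pole: residue = g'(a); g'((9/20) - ((3/20)*sqrt(71))*i) = (-5035/26624) - ((3527695/134211584)*sqrt(71))*i, so the residue is (-5035/26624) - ((3527695/134211584)*sqrt(71))*i.


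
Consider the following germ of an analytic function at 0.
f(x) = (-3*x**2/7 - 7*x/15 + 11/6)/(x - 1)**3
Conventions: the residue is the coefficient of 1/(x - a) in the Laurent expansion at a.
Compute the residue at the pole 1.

The residue is -3/7.

At the order-3 pole 1 set g(x) = (x - (1))^3*f(x) = -3*x**2/7 - 7*x/15 + 11/6.
Order-3 pole: residue = g''(a)/2; g''(1) = -6/7, so the residue is -3/7.


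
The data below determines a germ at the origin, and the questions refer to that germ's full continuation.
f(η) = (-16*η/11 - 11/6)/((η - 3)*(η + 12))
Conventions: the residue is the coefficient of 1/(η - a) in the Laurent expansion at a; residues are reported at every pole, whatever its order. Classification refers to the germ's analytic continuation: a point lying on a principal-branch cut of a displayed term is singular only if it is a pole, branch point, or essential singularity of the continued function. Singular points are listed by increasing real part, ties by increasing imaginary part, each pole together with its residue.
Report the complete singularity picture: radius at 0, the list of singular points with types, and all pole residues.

Denominator factor (η + 12): pole of order 1 at -12, modulus 12.
Denominator factor (η - 3): pole of order 1 at 3, modulus 3.
The radius of convergence is the smallest modulus among the singular points: 3.
At the order-1 pole -12 set g(η) = (η - (-12))*f(η) = (-16*η/11 - 11/6)/(η - 3).
Simple pole: residue = g(a) at a = -12, which is -1031/990.
At the order-1 pole 3 set g(η) = (η - (3))*f(η) = (-16*η/11 - 11/6)/(η + 12).
Simple pole: residue = g(a) at a = 3, which is -409/990.
List the singular points by increasing real part (a conjugate pair: the negative imaginary part first).

Radius of convergence at 0: 3.
At -12: a pole of order 1; residue -1031/990.
At 3: a pole of order 1; residue -409/990.


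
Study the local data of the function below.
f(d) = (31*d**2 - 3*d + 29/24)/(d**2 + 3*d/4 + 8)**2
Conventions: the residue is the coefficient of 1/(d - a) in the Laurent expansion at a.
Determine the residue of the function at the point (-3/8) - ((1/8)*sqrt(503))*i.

The residue is ((96128/759027)*sqrt(503))*i.

The factor d**2 + 3*d/4 + 8 splits as (d - a)(d - a') with a = (-3/8) - ((1/8)*sqrt(503))*i, a' = (-3/8) + ((1/8)*sqrt(503))*i. At the order-2 pole a set g(d) = (d - a)^2*f(d) = [31*d**2 - 3*d + 29/24] / (d - a')^2.
Order-2 pole: residue = g'(a); g'((-3/8) - ((1/8)*sqrt(503))*i) = ((96128/759027)*sqrt(503))*i, so the residue is ((96128/759027)*sqrt(503))*i.


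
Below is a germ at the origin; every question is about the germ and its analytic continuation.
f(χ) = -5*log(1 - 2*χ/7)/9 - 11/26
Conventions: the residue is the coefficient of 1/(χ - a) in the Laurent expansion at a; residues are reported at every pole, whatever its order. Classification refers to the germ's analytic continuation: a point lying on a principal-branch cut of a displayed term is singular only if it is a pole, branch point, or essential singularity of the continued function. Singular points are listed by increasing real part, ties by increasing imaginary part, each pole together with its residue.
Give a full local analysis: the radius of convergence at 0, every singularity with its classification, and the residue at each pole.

Radius of convergence at 0: 7/2.
At 7/2: a logarithmic branch point.

Branch term (-5/9)*log(1 - χ/(7/2)): its argument vanishes at χ = 7/2, a logarithmic branch point, modulus 7/2.
The radius of convergence is the smallest modulus among the singular points: 7/2.


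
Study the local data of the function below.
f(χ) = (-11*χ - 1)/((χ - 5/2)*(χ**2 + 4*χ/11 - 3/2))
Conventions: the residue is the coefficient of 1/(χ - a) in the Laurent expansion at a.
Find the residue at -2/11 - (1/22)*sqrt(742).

The residue is 209/83 - (1144/30793)*sqrt(742).

The factor χ**2 + 4*χ/11 - 3/2 splits as (χ - a)(χ - a') with a = -2/11 - (1/22)*sqrt(742), a' = -2/11 + (1/22)*sqrt(742). At the order-1 pole a set g(χ) = (χ - a)*f(χ) = [(-11*χ - 1)/(χ - 5/2)] / (χ - a').
Simple pole: residue = g(a) at a = -2/11 - (1/22)*sqrt(742), which is 209/83 - (1144/30793)*sqrt(742).


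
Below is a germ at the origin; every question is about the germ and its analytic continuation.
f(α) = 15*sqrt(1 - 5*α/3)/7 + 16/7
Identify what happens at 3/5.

The point is an algebraic (square-root) branch point.

The term (15/7)*sqrt(1 - α/(3/5)) has argument 1 - 3/5/(3/5) = 0 at 3/5: a square-root (algebraic, two-sheeted) branch point; the remaining terms are analytic or single-valued there.


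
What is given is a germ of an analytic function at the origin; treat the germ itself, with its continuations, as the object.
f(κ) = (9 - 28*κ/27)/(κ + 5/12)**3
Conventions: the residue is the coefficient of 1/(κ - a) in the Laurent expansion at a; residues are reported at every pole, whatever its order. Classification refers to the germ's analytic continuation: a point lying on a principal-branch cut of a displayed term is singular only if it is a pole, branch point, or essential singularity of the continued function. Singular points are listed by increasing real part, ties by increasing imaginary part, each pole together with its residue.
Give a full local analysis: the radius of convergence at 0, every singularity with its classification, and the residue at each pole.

Radius of convergence at 0: 5/12.
At -5/12: a pole of order 3; residue 0.

Denominator factor (κ + 5/12)^3: pole of order 3 at -5/12, modulus 5/12.
The radius of convergence is the smallest modulus among the singular points: 5/12.
At the order-3 pole -5/12 set g(κ) = (κ - (-5/12))^3*f(κ) = 9 - 28*κ/27.
Order-3 pole: residue = g''(a)/2; g''(-5/12) = 0, so the residue is 0.


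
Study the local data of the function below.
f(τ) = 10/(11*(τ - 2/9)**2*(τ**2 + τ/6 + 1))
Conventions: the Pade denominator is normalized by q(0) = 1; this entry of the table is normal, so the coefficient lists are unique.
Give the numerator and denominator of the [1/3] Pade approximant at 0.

The Pade approximant has numerator coefficients [405/22, 729/11]; denominator coefficients [1, -157/30, -241/20, 2619/40].

Taylor coefficients needed (expand at 0): a_0 = 405/22, a_1 = 7155/44, a_2 = 47205/44, a_3 = 560445/88, a_4 = 12534755/352.
Write the denominator as Q(τ) = 1 + q1*τ + q2*τ^2 + q3*τ^3. Requiring Q*f - P = O(τ^5) with deg P <= 1 kills the coefficients of τ^2..τ^4 in Q*f:
  τ^2: a_2 + q1*a_1 + q2*a_0 = 0, i.e. 47205/44 + (7155/44)*q1 + (405/22)*q2 = 0.
  τ^3: a_3 + q1*a_2 + q2*a_1 + q3*a_0 = 0, i.e. 560445/88 + (47205/44)*q1 + (7155/44)*q2 + (405/22)*q3 = 0.
  τ^4: a_4 + q1*a_3 + q2*a_2 + q3*a_1 = 0, i.e. 12534755/352 + (560445/88)*q1 + (47205/44)*q2 + (7155/44)*q3 = 0.
Solving this linear system: q1 = -157/30, q2 = -241/20, q3 = 2619/40.
The numerator is Q*f truncated at degree 1: P0 = a_0 = 405/22; P1 = a_1 + q1*a_0 = 729/11.
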